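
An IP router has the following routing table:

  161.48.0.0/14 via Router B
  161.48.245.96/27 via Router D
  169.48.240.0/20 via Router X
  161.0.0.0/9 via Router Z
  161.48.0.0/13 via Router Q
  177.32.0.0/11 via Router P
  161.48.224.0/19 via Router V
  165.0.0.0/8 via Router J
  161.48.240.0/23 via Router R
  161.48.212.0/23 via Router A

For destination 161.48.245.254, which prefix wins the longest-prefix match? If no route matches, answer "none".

161.48.224.0/19

Entries matching 161.48.245.254:
  161.0.0.0/9 (161.0.0.0 - 161.127.255.255)
  161.48.0.0/13 (161.48.0.0 - 161.55.255.255)
  161.48.0.0/14 (161.48.0.0 - 161.51.255.255)
  161.48.224.0/19 (161.48.224.0 - 161.48.255.255)
Most specific is 161.48.224.0/19.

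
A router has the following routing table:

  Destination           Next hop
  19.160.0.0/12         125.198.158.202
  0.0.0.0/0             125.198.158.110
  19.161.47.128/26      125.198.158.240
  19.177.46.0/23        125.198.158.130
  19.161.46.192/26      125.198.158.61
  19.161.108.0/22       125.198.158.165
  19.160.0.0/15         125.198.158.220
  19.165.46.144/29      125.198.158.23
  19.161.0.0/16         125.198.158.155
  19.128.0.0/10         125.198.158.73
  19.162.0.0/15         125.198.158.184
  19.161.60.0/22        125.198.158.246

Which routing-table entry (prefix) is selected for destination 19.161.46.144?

Entries matching 19.161.46.144:
  0.0.0.0/0 (default, matches everything)
  19.128.0.0/10 (19.128.0.0 - 19.191.255.255)
  19.160.0.0/12 (19.160.0.0 - 19.175.255.255)
  19.160.0.0/15 (19.160.0.0 - 19.161.255.255)
  19.161.0.0/16 (19.161.0.0 - 19.161.255.255)
Most specific is 19.161.0.0/16.

19.161.0.0/16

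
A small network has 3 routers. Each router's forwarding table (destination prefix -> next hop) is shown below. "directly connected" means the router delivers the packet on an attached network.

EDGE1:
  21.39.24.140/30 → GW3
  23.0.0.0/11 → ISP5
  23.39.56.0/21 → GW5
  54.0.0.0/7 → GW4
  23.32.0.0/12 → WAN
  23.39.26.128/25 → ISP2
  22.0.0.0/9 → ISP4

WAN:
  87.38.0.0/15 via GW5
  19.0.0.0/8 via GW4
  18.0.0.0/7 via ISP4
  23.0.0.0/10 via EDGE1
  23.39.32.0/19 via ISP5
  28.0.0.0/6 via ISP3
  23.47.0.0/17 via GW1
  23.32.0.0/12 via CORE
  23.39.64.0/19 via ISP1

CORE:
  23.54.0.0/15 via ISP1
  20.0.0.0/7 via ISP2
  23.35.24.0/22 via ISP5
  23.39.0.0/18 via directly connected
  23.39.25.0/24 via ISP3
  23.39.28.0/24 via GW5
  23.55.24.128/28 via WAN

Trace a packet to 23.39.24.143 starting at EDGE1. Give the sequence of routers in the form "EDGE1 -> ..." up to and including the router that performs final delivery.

EDGE1 -> WAN -> CORE

At EDGE1: longest match for 23.39.24.143 is 23.32.0.0/12 -> WAN
At WAN: longest match for 23.39.24.143 is 23.32.0.0/12 -> CORE
At CORE: longest match for 23.39.24.143 is 23.39.0.0/18 -> directly connected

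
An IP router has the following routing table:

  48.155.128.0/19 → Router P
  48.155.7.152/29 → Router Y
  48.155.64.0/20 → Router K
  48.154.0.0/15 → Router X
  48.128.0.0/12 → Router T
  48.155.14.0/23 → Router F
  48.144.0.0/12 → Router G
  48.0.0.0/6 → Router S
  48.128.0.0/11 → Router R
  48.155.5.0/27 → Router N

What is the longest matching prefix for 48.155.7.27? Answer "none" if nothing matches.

48.154.0.0/15

Entries matching 48.155.7.27:
  48.0.0.0/6 (48.0.0.0 - 51.255.255.255)
  48.128.0.0/11 (48.128.0.0 - 48.159.255.255)
  48.144.0.0/12 (48.144.0.0 - 48.159.255.255)
  48.154.0.0/15 (48.154.0.0 - 48.155.255.255)
Most specific is 48.154.0.0/15.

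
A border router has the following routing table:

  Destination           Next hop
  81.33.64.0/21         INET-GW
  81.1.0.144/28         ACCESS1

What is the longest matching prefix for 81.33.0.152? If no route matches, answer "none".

81.33.0.152 is outside every listed prefix and there is no default route.

none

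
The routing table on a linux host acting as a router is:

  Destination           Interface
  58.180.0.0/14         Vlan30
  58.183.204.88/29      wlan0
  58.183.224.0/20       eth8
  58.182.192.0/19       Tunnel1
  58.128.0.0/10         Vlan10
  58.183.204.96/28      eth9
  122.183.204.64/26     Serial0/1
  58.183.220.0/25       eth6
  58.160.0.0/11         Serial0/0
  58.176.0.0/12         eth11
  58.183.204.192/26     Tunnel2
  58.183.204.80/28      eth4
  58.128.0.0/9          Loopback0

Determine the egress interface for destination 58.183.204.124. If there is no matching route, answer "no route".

Vlan30

Routes whose prefix contains 58.183.204.124:
  58.128.0.0/9 (58.128.0.0 - 58.255.255.255) -> Loopback0
  58.128.0.0/10 (58.128.0.0 - 58.191.255.255) -> Vlan10
  58.160.0.0/11 (58.160.0.0 - 58.191.255.255) -> Serial0/0
  58.176.0.0/12 (58.176.0.0 - 58.191.255.255) -> eth11
  58.180.0.0/14 (58.180.0.0 - 58.183.255.255) -> Vlan30
More-specific entries that do NOT match:
  58.183.204.88/29 (58.183.204.88 - 58.183.204.95) does not contain 58.183.204.124
  58.183.204.96/28 (58.183.204.96 - 58.183.204.111) does not contain 58.183.204.124
  58.183.204.80/28 (58.183.204.80 - 58.183.204.95) does not contain 58.183.204.124
  122.183.204.64/26 (122.183.204.64 - 122.183.204.127) does not contain 58.183.204.124
  58.183.204.192/26 (58.183.204.192 - 58.183.204.255) does not contain 58.183.204.124
  58.183.220.0/25 (58.183.220.0 - 58.183.220.127) does not contain 58.183.204.124
  58.183.224.0/20 (58.183.224.0 - 58.183.239.255) does not contain 58.183.204.124
  58.182.192.0/19 (58.182.192.0 - 58.182.223.255) does not contain 58.183.204.124
Longest matching prefix is /14 -> interface Vlan30.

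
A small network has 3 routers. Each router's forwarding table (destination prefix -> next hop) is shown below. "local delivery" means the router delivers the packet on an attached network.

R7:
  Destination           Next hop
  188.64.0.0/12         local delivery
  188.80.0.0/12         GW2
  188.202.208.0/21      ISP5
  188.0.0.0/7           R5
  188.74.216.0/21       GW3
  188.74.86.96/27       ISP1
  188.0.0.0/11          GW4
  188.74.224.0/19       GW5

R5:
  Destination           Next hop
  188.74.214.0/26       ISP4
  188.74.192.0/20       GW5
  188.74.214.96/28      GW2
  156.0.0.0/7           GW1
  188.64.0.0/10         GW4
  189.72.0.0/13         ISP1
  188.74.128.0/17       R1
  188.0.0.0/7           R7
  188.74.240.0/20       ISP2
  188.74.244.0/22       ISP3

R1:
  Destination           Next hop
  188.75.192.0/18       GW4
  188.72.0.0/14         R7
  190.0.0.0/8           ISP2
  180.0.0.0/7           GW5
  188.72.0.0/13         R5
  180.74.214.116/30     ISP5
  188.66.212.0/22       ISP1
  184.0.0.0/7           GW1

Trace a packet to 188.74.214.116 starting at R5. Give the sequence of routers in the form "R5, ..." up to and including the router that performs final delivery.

R5, R1, R7

At R5: longest match for 188.74.214.116 is 188.74.128.0/17 -> R1
At R1: longest match for 188.74.214.116 is 188.72.0.0/14 -> R7
At R7: longest match for 188.74.214.116 is 188.64.0.0/12 -> local delivery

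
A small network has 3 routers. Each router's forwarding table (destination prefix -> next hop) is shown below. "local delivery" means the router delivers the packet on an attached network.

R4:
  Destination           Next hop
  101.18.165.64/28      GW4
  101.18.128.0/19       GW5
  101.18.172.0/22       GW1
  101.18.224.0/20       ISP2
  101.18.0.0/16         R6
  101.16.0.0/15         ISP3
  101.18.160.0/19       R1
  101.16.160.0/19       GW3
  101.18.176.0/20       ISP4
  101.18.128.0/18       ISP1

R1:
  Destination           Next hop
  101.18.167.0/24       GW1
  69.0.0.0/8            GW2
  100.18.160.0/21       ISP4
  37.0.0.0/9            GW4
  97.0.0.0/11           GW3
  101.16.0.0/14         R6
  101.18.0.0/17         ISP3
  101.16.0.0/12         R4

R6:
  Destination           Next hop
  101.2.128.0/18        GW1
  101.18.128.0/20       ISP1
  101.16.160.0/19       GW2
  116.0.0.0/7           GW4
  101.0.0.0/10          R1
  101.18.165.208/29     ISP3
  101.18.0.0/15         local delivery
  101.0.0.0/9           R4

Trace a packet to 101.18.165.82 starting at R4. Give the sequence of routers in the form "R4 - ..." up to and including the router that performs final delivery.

R4 - R1 - R6

At R4: longest match for 101.18.165.82 is 101.18.160.0/19 -> R1
At R1: longest match for 101.18.165.82 is 101.16.0.0/14 -> R6
At R6: longest match for 101.18.165.82 is 101.18.0.0/15 -> local delivery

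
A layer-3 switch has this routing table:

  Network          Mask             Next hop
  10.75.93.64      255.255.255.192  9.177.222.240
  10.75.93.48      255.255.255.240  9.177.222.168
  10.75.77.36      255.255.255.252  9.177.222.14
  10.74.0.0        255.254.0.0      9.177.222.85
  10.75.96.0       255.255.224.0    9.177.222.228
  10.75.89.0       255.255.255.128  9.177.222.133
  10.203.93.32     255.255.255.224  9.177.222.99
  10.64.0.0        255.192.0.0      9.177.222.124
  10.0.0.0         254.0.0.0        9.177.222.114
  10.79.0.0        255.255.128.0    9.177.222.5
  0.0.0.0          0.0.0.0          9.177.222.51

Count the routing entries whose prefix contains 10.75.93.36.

4

Prefixes containing 10.75.93.36:
  0.0.0.0/0 (default, matches everything)
  10.0.0.0/7 (10.0.0.0 - 11.255.255.255)
  10.64.0.0/10 (10.64.0.0 - 10.127.255.255)
  10.74.0.0/15 (10.74.0.0 - 10.75.255.255)
Total matching entries: 4.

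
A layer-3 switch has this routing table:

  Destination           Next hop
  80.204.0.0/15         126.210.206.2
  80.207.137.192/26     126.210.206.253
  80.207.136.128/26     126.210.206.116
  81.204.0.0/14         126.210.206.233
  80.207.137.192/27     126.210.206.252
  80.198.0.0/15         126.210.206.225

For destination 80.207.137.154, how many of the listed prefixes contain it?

0

No listed prefix contains 80.207.137.154.
Total matching entries: 0.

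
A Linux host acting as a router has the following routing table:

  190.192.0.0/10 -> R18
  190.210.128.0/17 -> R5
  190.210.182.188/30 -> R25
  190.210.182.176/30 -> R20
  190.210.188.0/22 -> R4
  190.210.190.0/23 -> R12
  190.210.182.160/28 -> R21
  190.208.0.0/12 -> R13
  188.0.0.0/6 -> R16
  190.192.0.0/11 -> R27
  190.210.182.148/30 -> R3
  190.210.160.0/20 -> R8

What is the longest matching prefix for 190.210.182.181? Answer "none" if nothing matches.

Entries matching 190.210.182.181:
  188.0.0.0/6 (188.0.0.0 - 191.255.255.255)
  190.192.0.0/10 (190.192.0.0 - 190.255.255.255)
  190.192.0.0/11 (190.192.0.0 - 190.223.255.255)
  190.208.0.0/12 (190.208.0.0 - 190.223.255.255)
  190.210.128.0/17 (190.210.128.0 - 190.210.255.255)
Most specific is 190.210.128.0/17.

190.210.128.0/17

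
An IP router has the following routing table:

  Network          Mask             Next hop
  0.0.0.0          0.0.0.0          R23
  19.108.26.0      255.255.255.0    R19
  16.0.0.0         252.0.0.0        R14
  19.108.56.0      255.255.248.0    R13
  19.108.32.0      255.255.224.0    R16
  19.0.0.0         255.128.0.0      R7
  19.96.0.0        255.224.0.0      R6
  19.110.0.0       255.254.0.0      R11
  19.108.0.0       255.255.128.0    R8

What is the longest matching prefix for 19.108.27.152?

19.108.0.0/17

Entries matching 19.108.27.152:
  0.0.0.0/0 (default, matches everything)
  16.0.0.0/6 (16.0.0.0 - 19.255.255.255)
  19.0.0.0/9 (19.0.0.0 - 19.127.255.255)
  19.96.0.0/11 (19.96.0.0 - 19.127.255.255)
  19.108.0.0/17 (19.108.0.0 - 19.108.127.255)
Most specific is 19.108.0.0/17.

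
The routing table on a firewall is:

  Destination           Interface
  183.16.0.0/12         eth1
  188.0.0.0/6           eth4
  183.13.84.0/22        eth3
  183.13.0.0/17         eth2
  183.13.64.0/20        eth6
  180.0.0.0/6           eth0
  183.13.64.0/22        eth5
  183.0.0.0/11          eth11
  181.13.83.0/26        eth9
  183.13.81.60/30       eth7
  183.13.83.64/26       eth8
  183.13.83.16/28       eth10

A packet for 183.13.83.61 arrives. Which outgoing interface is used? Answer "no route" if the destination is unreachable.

Routes whose prefix contains 183.13.83.61:
  180.0.0.0/6 (180.0.0.0 - 183.255.255.255) -> eth0
  183.0.0.0/11 (183.0.0.0 - 183.31.255.255) -> eth11
  183.13.0.0/17 (183.13.0.0 - 183.13.127.255) -> eth2
More-specific entries that do NOT match:
  183.13.81.60/30 (183.13.81.60 - 183.13.81.63) does not contain 183.13.83.61
  183.13.83.16/28 (183.13.83.16 - 183.13.83.31) does not contain 183.13.83.61
  181.13.83.0/26 (181.13.83.0 - 181.13.83.63) does not contain 183.13.83.61
  183.13.83.64/26 (183.13.83.64 - 183.13.83.127) does not contain 183.13.83.61
  183.13.84.0/22 (183.13.84.0 - 183.13.87.255) does not contain 183.13.83.61
  183.13.64.0/22 (183.13.64.0 - 183.13.67.255) does not contain 183.13.83.61
  183.13.64.0/20 (183.13.64.0 - 183.13.79.255) does not contain 183.13.83.61
Longest matching prefix is /17 -> interface eth2.

eth2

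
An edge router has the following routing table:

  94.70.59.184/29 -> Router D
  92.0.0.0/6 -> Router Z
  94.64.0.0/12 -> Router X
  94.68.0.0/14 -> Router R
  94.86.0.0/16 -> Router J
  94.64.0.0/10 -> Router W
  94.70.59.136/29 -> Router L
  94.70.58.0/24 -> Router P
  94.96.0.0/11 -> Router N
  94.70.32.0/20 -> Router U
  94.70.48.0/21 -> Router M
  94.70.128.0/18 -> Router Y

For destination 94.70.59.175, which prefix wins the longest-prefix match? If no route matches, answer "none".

94.68.0.0/14

Entries matching 94.70.59.175:
  92.0.0.0/6 (92.0.0.0 - 95.255.255.255)
  94.64.0.0/10 (94.64.0.0 - 94.127.255.255)
  94.64.0.0/12 (94.64.0.0 - 94.79.255.255)
  94.68.0.0/14 (94.68.0.0 - 94.71.255.255)
Most specific is 94.68.0.0/14.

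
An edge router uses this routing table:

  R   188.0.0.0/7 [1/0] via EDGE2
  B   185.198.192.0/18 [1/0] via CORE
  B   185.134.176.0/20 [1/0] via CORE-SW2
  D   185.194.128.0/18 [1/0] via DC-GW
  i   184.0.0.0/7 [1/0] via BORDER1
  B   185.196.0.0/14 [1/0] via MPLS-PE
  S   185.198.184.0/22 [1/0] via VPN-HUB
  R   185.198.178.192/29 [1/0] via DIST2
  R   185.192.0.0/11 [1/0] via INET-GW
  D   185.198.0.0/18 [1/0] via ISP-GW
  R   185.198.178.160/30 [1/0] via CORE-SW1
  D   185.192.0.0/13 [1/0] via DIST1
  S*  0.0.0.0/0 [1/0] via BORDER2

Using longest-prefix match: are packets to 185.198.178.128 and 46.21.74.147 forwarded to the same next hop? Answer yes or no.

no

185.198.178.128: longest match 185.196.0.0/14 -> MPLS-PE
46.21.74.147: longest match 0.0.0.0/0 -> BORDER2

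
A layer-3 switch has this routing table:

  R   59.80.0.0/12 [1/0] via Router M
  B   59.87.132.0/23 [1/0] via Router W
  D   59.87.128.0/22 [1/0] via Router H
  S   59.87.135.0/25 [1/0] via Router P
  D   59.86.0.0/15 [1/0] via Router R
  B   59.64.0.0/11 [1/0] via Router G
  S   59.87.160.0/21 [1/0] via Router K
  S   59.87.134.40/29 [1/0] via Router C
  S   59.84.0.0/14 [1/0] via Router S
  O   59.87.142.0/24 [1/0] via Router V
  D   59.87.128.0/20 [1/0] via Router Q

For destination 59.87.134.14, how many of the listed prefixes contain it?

5

Prefixes containing 59.87.134.14:
  59.64.0.0/11 (59.64.0.0 - 59.95.255.255)
  59.80.0.0/12 (59.80.0.0 - 59.95.255.255)
  59.84.0.0/14 (59.84.0.0 - 59.87.255.255)
  59.86.0.0/15 (59.86.0.0 - 59.87.255.255)
  59.87.128.0/20 (59.87.128.0 - 59.87.143.255)
Total matching entries: 5.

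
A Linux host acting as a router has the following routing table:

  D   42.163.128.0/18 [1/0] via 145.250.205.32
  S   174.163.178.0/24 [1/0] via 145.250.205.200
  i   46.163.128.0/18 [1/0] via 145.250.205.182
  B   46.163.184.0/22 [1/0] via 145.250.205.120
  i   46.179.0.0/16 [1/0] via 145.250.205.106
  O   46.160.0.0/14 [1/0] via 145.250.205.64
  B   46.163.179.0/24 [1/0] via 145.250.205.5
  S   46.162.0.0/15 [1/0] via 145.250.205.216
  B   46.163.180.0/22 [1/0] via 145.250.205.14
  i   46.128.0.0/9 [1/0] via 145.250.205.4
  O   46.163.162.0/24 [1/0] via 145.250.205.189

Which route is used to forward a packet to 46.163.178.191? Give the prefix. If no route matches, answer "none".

46.163.128.0/18

Entries matching 46.163.178.191:
  46.128.0.0/9 (46.128.0.0 - 46.255.255.255)
  46.160.0.0/14 (46.160.0.0 - 46.163.255.255)
  46.162.0.0/15 (46.162.0.0 - 46.163.255.255)
  46.163.128.0/18 (46.163.128.0 - 46.163.191.255)
Most specific is 46.163.128.0/18.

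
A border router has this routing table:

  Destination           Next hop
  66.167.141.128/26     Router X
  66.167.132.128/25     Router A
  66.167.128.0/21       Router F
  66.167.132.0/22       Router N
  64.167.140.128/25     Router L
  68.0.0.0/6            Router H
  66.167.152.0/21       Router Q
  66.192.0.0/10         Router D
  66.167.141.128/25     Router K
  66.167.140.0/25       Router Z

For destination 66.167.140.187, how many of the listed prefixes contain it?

0

No listed prefix contains 66.167.140.187.
Total matching entries: 0.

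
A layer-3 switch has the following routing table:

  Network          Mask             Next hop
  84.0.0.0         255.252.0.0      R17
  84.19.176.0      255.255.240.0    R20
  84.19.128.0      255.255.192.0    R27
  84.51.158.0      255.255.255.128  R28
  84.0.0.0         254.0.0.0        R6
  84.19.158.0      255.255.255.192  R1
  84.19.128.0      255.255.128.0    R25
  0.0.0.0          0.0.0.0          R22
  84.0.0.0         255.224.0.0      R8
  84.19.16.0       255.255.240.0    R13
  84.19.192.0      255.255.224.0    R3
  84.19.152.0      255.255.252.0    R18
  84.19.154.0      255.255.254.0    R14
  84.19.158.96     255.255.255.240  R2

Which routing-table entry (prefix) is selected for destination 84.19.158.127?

Entries matching 84.19.158.127:
  0.0.0.0/0 (default, matches everything)
  84.0.0.0/7 (84.0.0.0 - 85.255.255.255)
  84.0.0.0/11 (84.0.0.0 - 84.31.255.255)
  84.19.128.0/17 (84.19.128.0 - 84.19.255.255)
  84.19.128.0/18 (84.19.128.0 - 84.19.191.255)
Most specific is 84.19.128.0/18.

84.19.128.0/18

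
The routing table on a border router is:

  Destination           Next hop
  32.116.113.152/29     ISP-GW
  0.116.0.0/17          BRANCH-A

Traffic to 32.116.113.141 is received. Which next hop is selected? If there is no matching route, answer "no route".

No entry's prefix contains 32.116.113.141; there is no default route.

no route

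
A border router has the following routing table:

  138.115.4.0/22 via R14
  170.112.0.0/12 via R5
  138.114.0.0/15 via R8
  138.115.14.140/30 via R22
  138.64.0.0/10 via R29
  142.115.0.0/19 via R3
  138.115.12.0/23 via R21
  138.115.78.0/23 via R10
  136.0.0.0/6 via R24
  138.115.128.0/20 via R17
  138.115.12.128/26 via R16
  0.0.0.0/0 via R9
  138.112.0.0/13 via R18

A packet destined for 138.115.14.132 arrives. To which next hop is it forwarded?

R8

Routes whose prefix contains 138.115.14.132:
  0.0.0.0/0 (default, matches everything) -> R9
  136.0.0.0/6 (136.0.0.0 - 139.255.255.255) -> R24
  138.64.0.0/10 (138.64.0.0 - 138.127.255.255) -> R29
  138.112.0.0/13 (138.112.0.0 - 138.119.255.255) -> R18
  138.114.0.0/15 (138.114.0.0 - 138.115.255.255) -> R8
More-specific entries that do NOT match:
  138.115.14.140/30 (138.115.14.140 - 138.115.14.143) does not contain 138.115.14.132
  138.115.12.128/26 (138.115.12.128 - 138.115.12.191) does not contain 138.115.14.132
  138.115.12.0/23 (138.115.12.0 - 138.115.13.255) does not contain 138.115.14.132
  138.115.78.0/23 (138.115.78.0 - 138.115.79.255) does not contain 138.115.14.132
  138.115.4.0/22 (138.115.4.0 - 138.115.7.255) does not contain 138.115.14.132
  138.115.128.0/20 (138.115.128.0 - 138.115.143.255) does not contain 138.115.14.132
  142.115.0.0/19 (142.115.0.0 - 142.115.31.255) does not contain 138.115.14.132
Longest matching prefix is /15 -> next hop R8.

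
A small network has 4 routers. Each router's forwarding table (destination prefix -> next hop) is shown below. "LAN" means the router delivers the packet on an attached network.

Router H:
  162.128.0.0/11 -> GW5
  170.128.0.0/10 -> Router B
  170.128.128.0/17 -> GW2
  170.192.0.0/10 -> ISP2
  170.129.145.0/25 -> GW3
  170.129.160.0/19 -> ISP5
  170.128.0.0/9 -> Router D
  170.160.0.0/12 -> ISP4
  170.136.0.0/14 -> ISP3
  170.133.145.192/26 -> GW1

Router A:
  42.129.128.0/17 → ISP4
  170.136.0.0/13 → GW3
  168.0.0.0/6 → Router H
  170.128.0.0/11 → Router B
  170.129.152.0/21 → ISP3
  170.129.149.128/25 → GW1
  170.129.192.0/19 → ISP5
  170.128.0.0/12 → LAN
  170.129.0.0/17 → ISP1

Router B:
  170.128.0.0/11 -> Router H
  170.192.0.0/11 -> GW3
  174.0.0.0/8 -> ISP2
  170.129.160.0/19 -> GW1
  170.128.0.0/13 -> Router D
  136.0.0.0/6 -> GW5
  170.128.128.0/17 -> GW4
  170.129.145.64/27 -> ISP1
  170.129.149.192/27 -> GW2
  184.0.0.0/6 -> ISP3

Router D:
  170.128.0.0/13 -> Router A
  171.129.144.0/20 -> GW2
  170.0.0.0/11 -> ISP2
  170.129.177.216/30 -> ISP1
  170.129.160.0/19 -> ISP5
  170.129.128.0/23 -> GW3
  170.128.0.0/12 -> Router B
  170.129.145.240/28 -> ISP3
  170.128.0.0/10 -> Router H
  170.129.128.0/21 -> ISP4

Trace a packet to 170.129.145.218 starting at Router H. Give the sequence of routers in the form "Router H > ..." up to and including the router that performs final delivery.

Router H > Router B > Router D > Router A

At Router H: longest match for 170.129.145.218 is 170.128.0.0/10 -> Router B
At Router B: longest match for 170.129.145.218 is 170.128.0.0/13 -> Router D
At Router D: longest match for 170.129.145.218 is 170.128.0.0/13 -> Router A
At Router A: longest match for 170.129.145.218 is 170.128.0.0/12 -> LAN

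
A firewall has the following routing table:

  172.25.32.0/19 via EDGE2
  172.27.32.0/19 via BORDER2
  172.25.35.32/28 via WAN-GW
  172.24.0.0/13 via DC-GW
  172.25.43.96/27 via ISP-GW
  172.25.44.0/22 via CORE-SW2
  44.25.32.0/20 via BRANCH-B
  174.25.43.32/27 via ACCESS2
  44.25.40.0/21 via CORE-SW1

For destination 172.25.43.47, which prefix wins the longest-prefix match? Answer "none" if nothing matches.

Entries matching 172.25.43.47:
  172.24.0.0/13 (172.24.0.0 - 172.31.255.255)
  172.25.32.0/19 (172.25.32.0 - 172.25.63.255)
Most specific is 172.25.32.0/19.

172.25.32.0/19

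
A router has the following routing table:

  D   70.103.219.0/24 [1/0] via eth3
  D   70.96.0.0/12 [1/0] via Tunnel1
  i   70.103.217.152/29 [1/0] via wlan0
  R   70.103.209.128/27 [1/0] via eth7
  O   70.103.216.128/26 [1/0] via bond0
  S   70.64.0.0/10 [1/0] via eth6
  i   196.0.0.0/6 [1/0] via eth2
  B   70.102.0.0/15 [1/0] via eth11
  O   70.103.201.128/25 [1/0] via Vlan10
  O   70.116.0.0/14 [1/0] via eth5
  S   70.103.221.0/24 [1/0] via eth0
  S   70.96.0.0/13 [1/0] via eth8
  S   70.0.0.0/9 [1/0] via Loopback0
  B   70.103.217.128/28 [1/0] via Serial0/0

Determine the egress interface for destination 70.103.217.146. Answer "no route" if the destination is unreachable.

Routes whose prefix contains 70.103.217.146:
  70.0.0.0/9 (70.0.0.0 - 70.127.255.255) -> Loopback0
  70.64.0.0/10 (70.64.0.0 - 70.127.255.255) -> eth6
  70.96.0.0/12 (70.96.0.0 - 70.111.255.255) -> Tunnel1
  70.96.0.0/13 (70.96.0.0 - 70.103.255.255) -> eth8
  70.102.0.0/15 (70.102.0.0 - 70.103.255.255) -> eth11
More-specific entries that do NOT match:
  70.103.217.152/29 (70.103.217.152 - 70.103.217.159) does not contain 70.103.217.146
  70.103.217.128/28 (70.103.217.128 - 70.103.217.143) does not contain 70.103.217.146
  70.103.209.128/27 (70.103.209.128 - 70.103.209.159) does not contain 70.103.217.146
  70.103.216.128/26 (70.103.216.128 - 70.103.216.191) does not contain 70.103.217.146
  70.103.201.128/25 (70.103.201.128 - 70.103.201.255) does not contain 70.103.217.146
  70.103.219.0/24 (70.103.219.0 - 70.103.219.255) does not contain 70.103.217.146
  70.103.221.0/24 (70.103.221.0 - 70.103.221.255) does not contain 70.103.217.146
Longest matching prefix is /15 -> interface eth11.

eth11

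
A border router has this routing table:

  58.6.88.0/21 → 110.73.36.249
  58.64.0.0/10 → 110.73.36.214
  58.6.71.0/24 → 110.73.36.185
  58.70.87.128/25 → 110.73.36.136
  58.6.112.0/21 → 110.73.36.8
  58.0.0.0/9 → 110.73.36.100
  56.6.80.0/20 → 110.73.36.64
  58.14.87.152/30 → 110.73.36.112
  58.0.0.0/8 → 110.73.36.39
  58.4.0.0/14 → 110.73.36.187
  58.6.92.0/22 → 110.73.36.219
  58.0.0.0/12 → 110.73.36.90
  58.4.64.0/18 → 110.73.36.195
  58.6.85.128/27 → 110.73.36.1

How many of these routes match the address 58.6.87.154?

4

Prefixes containing 58.6.87.154:
  58.0.0.0/8 (58.0.0.0 - 58.255.255.255)
  58.0.0.0/9 (58.0.0.0 - 58.127.255.255)
  58.0.0.0/12 (58.0.0.0 - 58.15.255.255)
  58.4.0.0/14 (58.4.0.0 - 58.7.255.255)
Total matching entries: 4.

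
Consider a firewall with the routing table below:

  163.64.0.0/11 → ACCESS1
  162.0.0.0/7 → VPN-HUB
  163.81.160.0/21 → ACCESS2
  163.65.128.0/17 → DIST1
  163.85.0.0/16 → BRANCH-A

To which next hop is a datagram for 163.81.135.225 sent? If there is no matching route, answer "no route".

Routes whose prefix contains 163.81.135.225:
  162.0.0.0/7 (162.0.0.0 - 163.255.255.255) -> VPN-HUB
  163.64.0.0/11 (163.64.0.0 - 163.95.255.255) -> ACCESS1
More-specific entries that do NOT match:
  163.81.160.0/21 (163.81.160.0 - 163.81.167.255) does not contain 163.81.135.225
  163.65.128.0/17 (163.65.128.0 - 163.65.255.255) does not contain 163.81.135.225
  163.85.0.0/16 (163.85.0.0 - 163.85.255.255) does not contain 163.81.135.225
Longest matching prefix is /11 -> next hop ACCESS1.

ACCESS1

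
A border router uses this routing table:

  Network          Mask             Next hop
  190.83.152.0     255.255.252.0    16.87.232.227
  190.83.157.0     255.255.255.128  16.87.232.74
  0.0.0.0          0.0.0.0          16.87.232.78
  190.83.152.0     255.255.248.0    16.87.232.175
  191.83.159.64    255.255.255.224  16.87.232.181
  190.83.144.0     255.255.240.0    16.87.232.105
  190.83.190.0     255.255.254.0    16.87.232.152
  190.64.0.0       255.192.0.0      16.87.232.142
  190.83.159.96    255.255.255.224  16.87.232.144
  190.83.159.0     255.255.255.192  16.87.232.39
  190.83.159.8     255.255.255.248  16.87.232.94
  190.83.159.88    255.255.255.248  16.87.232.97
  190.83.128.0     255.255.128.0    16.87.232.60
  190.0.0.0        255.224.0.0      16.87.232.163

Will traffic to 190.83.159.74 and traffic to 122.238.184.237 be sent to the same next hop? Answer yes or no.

190.83.159.74: longest match 190.83.152.0/21 -> 16.87.232.175
122.238.184.237: longest match 0.0.0.0/0 -> 16.87.232.78

no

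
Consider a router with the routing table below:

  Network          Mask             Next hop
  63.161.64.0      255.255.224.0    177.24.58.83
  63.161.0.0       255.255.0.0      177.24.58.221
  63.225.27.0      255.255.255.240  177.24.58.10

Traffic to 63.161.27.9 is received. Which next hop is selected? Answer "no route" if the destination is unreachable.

Routes whose prefix contains 63.161.27.9:
  63.161.0.0/16 (63.161.0.0 - 63.161.255.255) -> 177.24.58.221
More-specific entries that do NOT match:
  63.225.27.0/28 (63.225.27.0 - 63.225.27.15) does not contain 63.161.27.9
  63.161.64.0/19 (63.161.64.0 - 63.161.95.255) does not contain 63.161.27.9
Longest matching prefix is /16 -> next hop 177.24.58.221.

177.24.58.221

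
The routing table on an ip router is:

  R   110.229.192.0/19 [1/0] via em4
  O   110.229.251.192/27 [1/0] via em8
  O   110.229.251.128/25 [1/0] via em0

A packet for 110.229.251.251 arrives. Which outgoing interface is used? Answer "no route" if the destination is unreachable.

em0

Routes whose prefix contains 110.229.251.251:
  110.229.251.128/25 (110.229.251.128 - 110.229.251.255) -> em0
More-specific entries that do NOT match:
  110.229.251.192/27 (110.229.251.192 - 110.229.251.223) does not contain 110.229.251.251
Longest matching prefix is /25 -> interface em0.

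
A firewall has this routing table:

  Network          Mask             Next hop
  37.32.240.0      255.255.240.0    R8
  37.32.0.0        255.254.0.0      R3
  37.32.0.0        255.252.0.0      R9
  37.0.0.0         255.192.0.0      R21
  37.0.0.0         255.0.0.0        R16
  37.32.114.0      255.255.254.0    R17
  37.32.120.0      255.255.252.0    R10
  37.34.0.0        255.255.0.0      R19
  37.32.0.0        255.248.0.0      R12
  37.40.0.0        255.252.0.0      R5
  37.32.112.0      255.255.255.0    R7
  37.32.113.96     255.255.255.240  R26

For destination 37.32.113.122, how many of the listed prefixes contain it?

5

Prefixes containing 37.32.113.122:
  37.0.0.0/8 (37.0.0.0 - 37.255.255.255)
  37.0.0.0/10 (37.0.0.0 - 37.63.255.255)
  37.32.0.0/13 (37.32.0.0 - 37.39.255.255)
  37.32.0.0/14 (37.32.0.0 - 37.35.255.255)
  37.32.0.0/15 (37.32.0.0 - 37.33.255.255)
Total matching entries: 5.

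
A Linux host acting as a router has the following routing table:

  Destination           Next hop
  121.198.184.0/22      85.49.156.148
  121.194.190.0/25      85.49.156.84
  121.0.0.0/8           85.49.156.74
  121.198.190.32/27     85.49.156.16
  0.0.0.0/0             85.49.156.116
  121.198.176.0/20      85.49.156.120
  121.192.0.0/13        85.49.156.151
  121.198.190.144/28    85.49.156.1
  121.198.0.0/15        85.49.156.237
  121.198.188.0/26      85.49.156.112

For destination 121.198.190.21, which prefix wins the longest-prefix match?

121.198.176.0/20

Entries matching 121.198.190.21:
  0.0.0.0/0 (default, matches everything)
  121.0.0.0/8 (121.0.0.0 - 121.255.255.255)
  121.192.0.0/13 (121.192.0.0 - 121.199.255.255)
  121.198.0.0/15 (121.198.0.0 - 121.199.255.255)
  121.198.176.0/20 (121.198.176.0 - 121.198.191.255)
Most specific is 121.198.176.0/20.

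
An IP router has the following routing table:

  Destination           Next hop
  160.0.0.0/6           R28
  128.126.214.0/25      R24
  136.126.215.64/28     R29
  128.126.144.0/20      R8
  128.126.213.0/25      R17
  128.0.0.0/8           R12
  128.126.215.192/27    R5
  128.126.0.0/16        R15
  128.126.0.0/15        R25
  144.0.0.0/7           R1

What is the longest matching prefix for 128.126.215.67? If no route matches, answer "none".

128.126.0.0/16

Entries matching 128.126.215.67:
  128.0.0.0/8 (128.0.0.0 - 128.255.255.255)
  128.126.0.0/15 (128.126.0.0 - 128.127.255.255)
  128.126.0.0/16 (128.126.0.0 - 128.126.255.255)
Most specific is 128.126.0.0/16.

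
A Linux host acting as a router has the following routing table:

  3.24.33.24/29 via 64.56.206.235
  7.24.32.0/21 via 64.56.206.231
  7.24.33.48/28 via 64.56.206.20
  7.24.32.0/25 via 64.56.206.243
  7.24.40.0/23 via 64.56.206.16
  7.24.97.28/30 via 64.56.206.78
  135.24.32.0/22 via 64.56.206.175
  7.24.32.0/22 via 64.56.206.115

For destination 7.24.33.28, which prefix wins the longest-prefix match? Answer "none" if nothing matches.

Entries matching 7.24.33.28:
  7.24.32.0/21 (7.24.32.0 - 7.24.39.255)
  7.24.32.0/22 (7.24.32.0 - 7.24.35.255)
Most specific is 7.24.32.0/22.

7.24.32.0/22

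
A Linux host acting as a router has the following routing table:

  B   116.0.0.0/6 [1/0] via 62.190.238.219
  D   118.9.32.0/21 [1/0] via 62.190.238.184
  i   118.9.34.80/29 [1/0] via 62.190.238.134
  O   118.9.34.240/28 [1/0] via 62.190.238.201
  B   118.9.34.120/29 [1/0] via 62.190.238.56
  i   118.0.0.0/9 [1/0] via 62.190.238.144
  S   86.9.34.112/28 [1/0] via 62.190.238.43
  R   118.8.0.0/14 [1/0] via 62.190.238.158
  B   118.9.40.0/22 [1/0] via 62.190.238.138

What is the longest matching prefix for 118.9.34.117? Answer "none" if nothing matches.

Entries matching 118.9.34.117:
  116.0.0.0/6 (116.0.0.0 - 119.255.255.255)
  118.0.0.0/9 (118.0.0.0 - 118.127.255.255)
  118.8.0.0/14 (118.8.0.0 - 118.11.255.255)
  118.9.32.0/21 (118.9.32.0 - 118.9.39.255)
Most specific is 118.9.32.0/21.

118.9.32.0/21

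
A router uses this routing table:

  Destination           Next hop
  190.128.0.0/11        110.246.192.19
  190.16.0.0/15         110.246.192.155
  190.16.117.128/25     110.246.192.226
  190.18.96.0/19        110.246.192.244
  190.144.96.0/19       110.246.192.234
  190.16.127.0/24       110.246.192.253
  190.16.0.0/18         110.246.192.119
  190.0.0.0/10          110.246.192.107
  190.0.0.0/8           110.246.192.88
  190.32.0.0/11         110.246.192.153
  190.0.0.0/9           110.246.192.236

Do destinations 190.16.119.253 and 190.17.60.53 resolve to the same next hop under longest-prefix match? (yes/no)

190.16.119.253: longest match 190.16.0.0/15 -> 110.246.192.155
190.17.60.53: longest match 190.16.0.0/15 -> 110.246.192.155

yes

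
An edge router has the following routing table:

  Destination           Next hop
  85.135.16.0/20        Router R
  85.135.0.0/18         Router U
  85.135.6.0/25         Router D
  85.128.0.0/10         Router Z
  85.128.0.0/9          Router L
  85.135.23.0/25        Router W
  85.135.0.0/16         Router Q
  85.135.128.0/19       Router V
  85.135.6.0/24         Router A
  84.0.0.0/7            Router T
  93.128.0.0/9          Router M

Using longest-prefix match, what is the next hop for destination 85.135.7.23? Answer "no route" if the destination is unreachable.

Routes whose prefix contains 85.135.7.23:
  84.0.0.0/7 (84.0.0.0 - 85.255.255.255) -> Router T
  85.128.0.0/9 (85.128.0.0 - 85.255.255.255) -> Router L
  85.128.0.0/10 (85.128.0.0 - 85.191.255.255) -> Router Z
  85.135.0.0/16 (85.135.0.0 - 85.135.255.255) -> Router Q
  85.135.0.0/18 (85.135.0.0 - 85.135.63.255) -> Router U
More-specific entries that do NOT match:
  85.135.6.0/25 (85.135.6.0 - 85.135.6.127) does not contain 85.135.7.23
  85.135.23.0/25 (85.135.23.0 - 85.135.23.127) does not contain 85.135.7.23
  85.135.6.0/24 (85.135.6.0 - 85.135.6.255) does not contain 85.135.7.23
  85.135.16.0/20 (85.135.16.0 - 85.135.31.255) does not contain 85.135.7.23
  85.135.128.0/19 (85.135.128.0 - 85.135.159.255) does not contain 85.135.7.23
Longest matching prefix is /18 -> next hop Router U.

Router U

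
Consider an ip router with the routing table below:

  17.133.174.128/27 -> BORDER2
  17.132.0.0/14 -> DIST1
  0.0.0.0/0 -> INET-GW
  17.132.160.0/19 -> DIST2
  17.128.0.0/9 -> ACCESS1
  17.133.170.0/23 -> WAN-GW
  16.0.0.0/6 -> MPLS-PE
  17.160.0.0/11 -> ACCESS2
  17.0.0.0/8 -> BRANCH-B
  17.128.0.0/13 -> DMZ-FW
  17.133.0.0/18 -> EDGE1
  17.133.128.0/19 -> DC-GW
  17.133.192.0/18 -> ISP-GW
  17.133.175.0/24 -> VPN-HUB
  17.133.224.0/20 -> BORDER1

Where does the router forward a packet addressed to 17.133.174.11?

DIST1

Routes whose prefix contains 17.133.174.11:
  0.0.0.0/0 (default, matches everything) -> INET-GW
  16.0.0.0/6 (16.0.0.0 - 19.255.255.255) -> MPLS-PE
  17.0.0.0/8 (17.0.0.0 - 17.255.255.255) -> BRANCH-B
  17.128.0.0/9 (17.128.0.0 - 17.255.255.255) -> ACCESS1
  17.128.0.0/13 (17.128.0.0 - 17.135.255.255) -> DMZ-FW
  17.132.0.0/14 (17.132.0.0 - 17.135.255.255) -> DIST1
More-specific entries that do NOT match:
  17.133.174.128/27 (17.133.174.128 - 17.133.174.159) does not contain 17.133.174.11
  17.133.175.0/24 (17.133.175.0 - 17.133.175.255) does not contain 17.133.174.11
  17.133.170.0/23 (17.133.170.0 - 17.133.171.255) does not contain 17.133.174.11
  17.133.224.0/20 (17.133.224.0 - 17.133.239.255) does not contain 17.133.174.11
  17.132.160.0/19 (17.132.160.0 - 17.132.191.255) does not contain 17.133.174.11
  17.133.128.0/19 (17.133.128.0 - 17.133.159.255) does not contain 17.133.174.11
  17.133.0.0/18 (17.133.0.0 - 17.133.63.255) does not contain 17.133.174.11
  17.133.192.0/18 (17.133.192.0 - 17.133.255.255) does not contain 17.133.174.11
Longest matching prefix is /14 -> next hop DIST1.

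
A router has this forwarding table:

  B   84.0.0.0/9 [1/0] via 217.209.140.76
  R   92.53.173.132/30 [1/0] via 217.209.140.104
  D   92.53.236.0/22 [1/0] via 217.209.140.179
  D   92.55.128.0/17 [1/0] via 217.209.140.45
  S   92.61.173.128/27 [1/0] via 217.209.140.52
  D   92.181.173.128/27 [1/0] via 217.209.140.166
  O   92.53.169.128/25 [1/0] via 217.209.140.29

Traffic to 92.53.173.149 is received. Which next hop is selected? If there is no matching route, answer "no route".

no route

No entry's prefix contains 92.53.173.149; there is no default route.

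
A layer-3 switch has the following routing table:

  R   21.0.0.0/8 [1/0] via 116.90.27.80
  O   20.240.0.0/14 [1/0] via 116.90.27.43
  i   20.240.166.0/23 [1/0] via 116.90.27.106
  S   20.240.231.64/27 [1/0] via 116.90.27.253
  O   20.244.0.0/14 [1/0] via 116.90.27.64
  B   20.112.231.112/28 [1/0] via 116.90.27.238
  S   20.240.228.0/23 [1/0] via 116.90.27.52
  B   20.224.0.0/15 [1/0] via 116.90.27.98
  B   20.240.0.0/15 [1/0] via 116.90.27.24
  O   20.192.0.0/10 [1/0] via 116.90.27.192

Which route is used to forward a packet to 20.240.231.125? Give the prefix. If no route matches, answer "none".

Entries matching 20.240.231.125:
  20.192.0.0/10 (20.192.0.0 - 20.255.255.255)
  20.240.0.0/14 (20.240.0.0 - 20.243.255.255)
  20.240.0.0/15 (20.240.0.0 - 20.241.255.255)
Most specific is 20.240.0.0/15.

20.240.0.0/15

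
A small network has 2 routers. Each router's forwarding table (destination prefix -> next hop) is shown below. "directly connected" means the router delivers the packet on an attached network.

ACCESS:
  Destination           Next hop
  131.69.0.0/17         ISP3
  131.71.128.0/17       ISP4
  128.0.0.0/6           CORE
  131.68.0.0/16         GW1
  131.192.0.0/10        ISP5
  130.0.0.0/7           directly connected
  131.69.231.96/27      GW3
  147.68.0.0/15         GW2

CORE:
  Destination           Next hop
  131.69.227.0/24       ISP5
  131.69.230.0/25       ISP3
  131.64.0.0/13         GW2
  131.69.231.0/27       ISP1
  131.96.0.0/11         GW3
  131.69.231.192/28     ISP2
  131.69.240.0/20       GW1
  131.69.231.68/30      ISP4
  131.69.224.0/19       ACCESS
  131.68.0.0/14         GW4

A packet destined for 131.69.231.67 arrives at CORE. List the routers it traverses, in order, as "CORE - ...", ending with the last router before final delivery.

At CORE: longest match for 131.69.231.67 is 131.69.224.0/19 -> ACCESS
At ACCESS: longest match for 131.69.231.67 is 130.0.0.0/7 -> directly connected

CORE - ACCESS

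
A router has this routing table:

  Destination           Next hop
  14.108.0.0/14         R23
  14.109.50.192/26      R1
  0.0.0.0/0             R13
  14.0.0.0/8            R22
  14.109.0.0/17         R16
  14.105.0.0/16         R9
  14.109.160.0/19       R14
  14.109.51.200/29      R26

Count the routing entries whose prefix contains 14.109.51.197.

4

Prefixes containing 14.109.51.197:
  0.0.0.0/0 (default, matches everything)
  14.0.0.0/8 (14.0.0.0 - 14.255.255.255)
  14.108.0.0/14 (14.108.0.0 - 14.111.255.255)
  14.109.0.0/17 (14.109.0.0 - 14.109.127.255)
Total matching entries: 4.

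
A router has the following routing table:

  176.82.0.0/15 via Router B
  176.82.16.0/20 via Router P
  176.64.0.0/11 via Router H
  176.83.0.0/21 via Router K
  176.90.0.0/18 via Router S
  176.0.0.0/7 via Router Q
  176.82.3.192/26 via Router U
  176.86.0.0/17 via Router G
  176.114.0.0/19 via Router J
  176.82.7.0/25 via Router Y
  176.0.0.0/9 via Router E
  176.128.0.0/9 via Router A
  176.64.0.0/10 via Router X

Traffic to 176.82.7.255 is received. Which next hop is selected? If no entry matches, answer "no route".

Routes whose prefix contains 176.82.7.255:
  176.0.0.0/7 (176.0.0.0 - 177.255.255.255) -> Router Q
  176.0.0.0/9 (176.0.0.0 - 176.127.255.255) -> Router E
  176.64.0.0/10 (176.64.0.0 - 176.127.255.255) -> Router X
  176.64.0.0/11 (176.64.0.0 - 176.95.255.255) -> Router H
  176.82.0.0/15 (176.82.0.0 - 176.83.255.255) -> Router B
More-specific entries that do NOT match:
  176.82.3.192/26 (176.82.3.192 - 176.82.3.255) does not contain 176.82.7.255
  176.82.7.0/25 (176.82.7.0 - 176.82.7.127) does not contain 176.82.7.255
  176.83.0.0/21 (176.83.0.0 - 176.83.7.255) does not contain 176.82.7.255
  176.82.16.0/20 (176.82.16.0 - 176.82.31.255) does not contain 176.82.7.255
  176.114.0.0/19 (176.114.0.0 - 176.114.31.255) does not contain 176.82.7.255
  176.90.0.0/18 (176.90.0.0 - 176.90.63.255) does not contain 176.82.7.255
  176.86.0.0/17 (176.86.0.0 - 176.86.127.255) does not contain 176.82.7.255
Longest matching prefix is /15 -> next hop Router B.

Router B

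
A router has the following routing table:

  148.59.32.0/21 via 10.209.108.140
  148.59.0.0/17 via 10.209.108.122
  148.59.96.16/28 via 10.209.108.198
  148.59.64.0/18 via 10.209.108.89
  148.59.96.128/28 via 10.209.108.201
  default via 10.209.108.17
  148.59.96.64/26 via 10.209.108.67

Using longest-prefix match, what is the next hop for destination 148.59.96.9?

Routes whose prefix contains 148.59.96.9:
  0.0.0.0/0 (default, matches everything) -> 10.209.108.17
  148.59.0.0/17 (148.59.0.0 - 148.59.127.255) -> 10.209.108.122
  148.59.64.0/18 (148.59.64.0 - 148.59.127.255) -> 10.209.108.89
More-specific entries that do NOT match:
  148.59.96.16/28 (148.59.96.16 - 148.59.96.31) does not contain 148.59.96.9
  148.59.96.128/28 (148.59.96.128 - 148.59.96.143) does not contain 148.59.96.9
  148.59.96.64/26 (148.59.96.64 - 148.59.96.127) does not contain 148.59.96.9
  148.59.32.0/21 (148.59.32.0 - 148.59.39.255) does not contain 148.59.96.9
Longest matching prefix is /18 -> next hop 10.209.108.89.

10.209.108.89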